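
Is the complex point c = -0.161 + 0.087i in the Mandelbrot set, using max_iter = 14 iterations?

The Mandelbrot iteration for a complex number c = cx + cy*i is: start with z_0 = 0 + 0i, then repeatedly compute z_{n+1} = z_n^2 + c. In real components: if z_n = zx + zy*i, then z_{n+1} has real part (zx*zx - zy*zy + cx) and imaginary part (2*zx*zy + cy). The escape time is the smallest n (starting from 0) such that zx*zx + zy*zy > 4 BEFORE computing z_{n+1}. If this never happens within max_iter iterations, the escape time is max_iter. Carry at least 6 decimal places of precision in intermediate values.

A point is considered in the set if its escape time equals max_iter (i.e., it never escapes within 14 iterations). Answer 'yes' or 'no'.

Answer: yes

Derivation:
z_0 = 0 + 0i, c = -0.1610 + 0.0870i
Iter 1: z = -0.1610 + 0.0870i, |z|^2 = 0.0335
Iter 2: z = -0.1426 + 0.0590i, |z|^2 = 0.0238
Iter 3: z = -0.1441 + 0.0702i, |z|^2 = 0.0257
Iter 4: z = -0.1452 + 0.0668i, |z|^2 = 0.0255
Iter 5: z = -0.1444 + 0.0676i, |z|^2 = 0.0254
Iter 6: z = -0.1447 + 0.0675i, |z|^2 = 0.0255
Iter 7: z = -0.1446 + 0.0675i, |z|^2 = 0.0255
Iter 8: z = -0.1446 + 0.0675i, |z|^2 = 0.0255
Iter 9: z = -0.1446 + 0.0675i, |z|^2 = 0.0255
Iter 10: z = -0.1446 + 0.0675i, |z|^2 = 0.0255
Iter 11: z = -0.1446 + 0.0675i, |z|^2 = 0.0255
Iter 12: z = -0.1446 + 0.0675i, |z|^2 = 0.0255
Iter 13: z = -0.1446 + 0.0675i, |z|^2 = 0.0255
Did not escape in 14 iterations → in set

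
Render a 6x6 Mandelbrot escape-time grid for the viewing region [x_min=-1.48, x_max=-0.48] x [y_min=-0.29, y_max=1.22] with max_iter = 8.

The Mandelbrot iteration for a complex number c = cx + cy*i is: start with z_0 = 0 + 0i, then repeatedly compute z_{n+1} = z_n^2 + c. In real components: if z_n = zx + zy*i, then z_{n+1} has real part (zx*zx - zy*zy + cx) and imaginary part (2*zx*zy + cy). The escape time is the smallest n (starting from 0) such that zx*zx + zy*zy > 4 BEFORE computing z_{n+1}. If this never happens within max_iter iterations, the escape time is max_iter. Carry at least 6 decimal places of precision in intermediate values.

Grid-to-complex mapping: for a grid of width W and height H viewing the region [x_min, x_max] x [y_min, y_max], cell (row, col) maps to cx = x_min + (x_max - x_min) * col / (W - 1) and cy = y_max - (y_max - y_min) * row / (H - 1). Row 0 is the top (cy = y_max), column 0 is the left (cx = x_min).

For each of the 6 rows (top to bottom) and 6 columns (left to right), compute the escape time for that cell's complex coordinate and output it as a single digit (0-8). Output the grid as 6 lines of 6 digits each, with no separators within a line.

Answer: 223333
333344
334568
588888
888888
588888

Derivation:
(row=0, col=0): c = -1.4800 + 1.2200i → escape time 2
(row=0, col=1): c = -1.2800 + 1.2200i → escape time 2
(row=0, col=2): c = -1.0800 + 1.2200i → escape time 3
(row=0, col=3): c = -0.8800 + 1.2200i → escape time 3
(row=0, col=4): c = -0.6800 + 1.2200i → escape time 3
(row=0, col=5): c = -0.4800 + 1.2200i → escape time 3
(row=1, col=0): c = -1.4800 + 0.9180i → escape time 3
(row=1, col=1): c = -1.2800 + 0.9180i → escape time 3
(row=1, col=2): c = -1.0800 + 0.9180i → escape time 3
(row=1, col=3): c = -0.8800 + 0.9180i → escape time 3
(row=1, col=4): c = -0.6800 + 0.9180i → escape time 4
(row=1, col=5): c = -0.4800 + 0.9180i → escape time 4
(row=2, col=0): c = -1.4800 + 0.6160i → escape time 3
(row=2, col=1): c = -1.2800 + 0.6160i → escape time 3
(row=2, col=2): c = -1.0800 + 0.6160i → escape time 4
(row=2, col=3): c = -0.8800 + 0.6160i → escape time 5
(row=2, col=4): c = -0.6800 + 0.6160i → escape time 6
(row=2, col=5): c = -0.4800 + 0.6160i → escape time 8
(row=3, col=0): c = -1.4800 + 0.3140i → escape time 5
(row=3, col=1): c = -1.2800 + 0.3140i → escape time 8
(row=3, col=2): c = -1.0800 + 0.3140i → escape time 8
(row=3, col=3): c = -0.8800 + 0.3140i → escape time 8
(row=3, col=4): c = -0.6800 + 0.3140i → escape time 8
(row=3, col=5): c = -0.4800 + 0.3140i → escape time 8
(row=4, col=0): c = -1.4800 + 0.0120i → escape time 8
(row=4, col=1): c = -1.2800 + 0.0120i → escape time 8
(row=4, col=2): c = -1.0800 + 0.0120i → escape time 8
(row=4, col=3): c = -0.8800 + 0.0120i → escape time 8
(row=4, col=4): c = -0.6800 + 0.0120i → escape time 8
(row=4, col=5): c = -0.4800 + 0.0120i → escape time 8
(row=5, col=0): c = -1.4800 + -0.2900i → escape time 5
(row=5, col=1): c = -1.2800 + -0.2900i → escape time 8
(row=5, col=2): c = -1.0800 + -0.2900i → escape time 8
(row=5, col=3): c = -0.8800 + -0.2900i → escape time 8
(row=5, col=4): c = -0.6800 + -0.2900i → escape time 8
(row=5, col=5): c = -0.4800 + -0.2900i → escape time 8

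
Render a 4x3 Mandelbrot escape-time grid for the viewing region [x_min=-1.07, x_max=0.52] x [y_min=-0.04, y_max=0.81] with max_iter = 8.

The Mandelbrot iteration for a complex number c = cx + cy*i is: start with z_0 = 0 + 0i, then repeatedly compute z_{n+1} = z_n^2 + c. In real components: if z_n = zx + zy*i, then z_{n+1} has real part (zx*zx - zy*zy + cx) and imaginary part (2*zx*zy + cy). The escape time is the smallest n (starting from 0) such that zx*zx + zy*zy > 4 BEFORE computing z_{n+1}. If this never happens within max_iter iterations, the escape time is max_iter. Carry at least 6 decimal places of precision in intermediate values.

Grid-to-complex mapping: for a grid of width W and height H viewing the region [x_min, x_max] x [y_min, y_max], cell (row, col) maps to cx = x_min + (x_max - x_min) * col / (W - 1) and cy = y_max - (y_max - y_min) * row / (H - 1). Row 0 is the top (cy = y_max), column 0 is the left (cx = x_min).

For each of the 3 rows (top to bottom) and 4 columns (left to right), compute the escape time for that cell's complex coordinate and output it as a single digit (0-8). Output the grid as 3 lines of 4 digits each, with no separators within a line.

Answer: 3583
8885
8885

Derivation:
(row=0, col=0): c = -1.0700 + 0.8100i → escape time 3
(row=0, col=1): c = -0.5400 + 0.8100i → escape time 5
(row=0, col=2): c = -0.0100 + 0.8100i → escape time 8
(row=0, col=3): c = 0.5200 + 0.8100i → escape time 3
(row=1, col=0): c = -1.0700 + 0.3850i → escape time 8
(row=1, col=1): c = -0.5400 + 0.3850i → escape time 8
(row=1, col=2): c = -0.0100 + 0.3850i → escape time 8
(row=1, col=3): c = 0.5200 + 0.3850i → escape time 5
(row=2, col=0): c = -1.0700 + -0.0400i → escape time 8
(row=2, col=1): c = -0.5400 + -0.0400i → escape time 8
(row=2, col=2): c = -0.0100 + -0.0400i → escape time 8
(row=2, col=3): c = 0.5200 + -0.0400i → escape time 5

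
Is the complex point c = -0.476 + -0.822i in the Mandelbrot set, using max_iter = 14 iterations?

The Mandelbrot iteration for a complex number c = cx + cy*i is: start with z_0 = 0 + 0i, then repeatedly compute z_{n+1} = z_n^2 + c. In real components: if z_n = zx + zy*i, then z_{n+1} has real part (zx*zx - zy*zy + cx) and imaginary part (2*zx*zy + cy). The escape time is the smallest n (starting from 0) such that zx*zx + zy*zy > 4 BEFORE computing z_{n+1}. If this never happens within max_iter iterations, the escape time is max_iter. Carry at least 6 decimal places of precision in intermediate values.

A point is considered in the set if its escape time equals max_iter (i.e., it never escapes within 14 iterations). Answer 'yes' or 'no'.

z_0 = 0 + 0i, c = -0.4760 + -0.8220i
Iter 1: z = -0.4760 + -0.8220i, |z|^2 = 0.9023
Iter 2: z = -0.9251 + -0.0395i, |z|^2 = 0.8574
Iter 3: z = 0.3783 + -0.7490i, |z|^2 = 0.7041
Iter 4: z = -0.8939 + -1.3886i, |z|^2 = 2.7274
Iter 5: z = -1.6053 + 1.6606i, |z|^2 = 5.3346
Escaped at iteration 5

Answer: no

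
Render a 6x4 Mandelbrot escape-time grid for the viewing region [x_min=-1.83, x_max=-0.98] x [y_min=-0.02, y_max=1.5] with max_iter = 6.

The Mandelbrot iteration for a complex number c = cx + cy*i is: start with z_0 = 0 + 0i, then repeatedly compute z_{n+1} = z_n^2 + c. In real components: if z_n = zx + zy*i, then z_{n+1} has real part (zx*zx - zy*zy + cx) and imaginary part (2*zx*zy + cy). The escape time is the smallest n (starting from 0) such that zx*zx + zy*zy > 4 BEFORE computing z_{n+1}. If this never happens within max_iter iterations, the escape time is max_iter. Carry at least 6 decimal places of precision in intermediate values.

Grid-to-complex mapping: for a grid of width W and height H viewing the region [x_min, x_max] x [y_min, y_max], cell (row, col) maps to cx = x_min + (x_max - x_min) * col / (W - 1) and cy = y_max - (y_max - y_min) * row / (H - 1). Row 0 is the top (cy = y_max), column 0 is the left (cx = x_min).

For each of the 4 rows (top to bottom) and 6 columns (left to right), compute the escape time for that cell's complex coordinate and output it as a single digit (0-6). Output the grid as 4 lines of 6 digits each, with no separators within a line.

Answer: 111222
123333
333455
666666

Derivation:
(row=0, col=0): c = -1.8300 + 1.5000i → escape time 1
(row=0, col=1): c = -1.6600 + 1.5000i → escape time 1
(row=0, col=2): c = -1.4900 + 1.5000i → escape time 1
(row=0, col=3): c = -1.3200 + 1.5000i → escape time 2
(row=0, col=4): c = -1.1500 + 1.5000i → escape time 2
(row=0, col=5): c = -0.9800 + 1.5000i → escape time 2
(row=1, col=0): c = -1.8300 + 0.9933i → escape time 1
(row=1, col=1): c = -1.6600 + 0.9933i → escape time 2
(row=1, col=2): c = -1.4900 + 0.9933i → escape time 3
(row=1, col=3): c = -1.3200 + 0.9933i → escape time 3
(row=1, col=4): c = -1.1500 + 0.9933i → escape time 3
(row=1, col=5): c = -0.9800 + 0.9933i → escape time 3
(row=2, col=0): c = -1.8300 + 0.4867i → escape time 3
(row=2, col=1): c = -1.6600 + 0.4867i → escape time 3
(row=2, col=2): c = -1.4900 + 0.4867i → escape time 3
(row=2, col=3): c = -1.3200 + 0.4867i → escape time 4
(row=2, col=4): c = -1.1500 + 0.4867i → escape time 5
(row=2, col=5): c = -0.9800 + 0.4867i → escape time 5
(row=3, col=0): c = -1.8300 + -0.0200i → escape time 6
(row=3, col=1): c = -1.6600 + -0.0200i → escape time 6
(row=3, col=2): c = -1.4900 + -0.0200i → escape time 6
(row=3, col=3): c = -1.3200 + -0.0200i → escape time 6
(row=3, col=4): c = -1.1500 + -0.0200i → escape time 6
(row=3, col=5): c = -0.9800 + -0.0200i → escape time 6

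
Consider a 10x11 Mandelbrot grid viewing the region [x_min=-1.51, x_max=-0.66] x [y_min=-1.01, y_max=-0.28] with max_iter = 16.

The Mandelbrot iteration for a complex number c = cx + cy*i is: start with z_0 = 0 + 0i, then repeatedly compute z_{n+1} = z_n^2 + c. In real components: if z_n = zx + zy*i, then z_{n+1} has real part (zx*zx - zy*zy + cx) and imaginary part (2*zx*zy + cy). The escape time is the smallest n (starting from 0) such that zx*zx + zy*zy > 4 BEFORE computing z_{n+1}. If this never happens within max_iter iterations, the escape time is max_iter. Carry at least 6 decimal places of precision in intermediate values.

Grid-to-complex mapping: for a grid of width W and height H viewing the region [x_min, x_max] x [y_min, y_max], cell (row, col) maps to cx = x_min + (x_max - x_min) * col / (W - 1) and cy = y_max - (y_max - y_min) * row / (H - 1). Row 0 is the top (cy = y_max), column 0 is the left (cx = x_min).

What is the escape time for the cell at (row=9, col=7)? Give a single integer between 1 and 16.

Answer: 3

Derivation:
z_0 = 0 + 0i, c = -0.8489 + -0.9370i
Iter 1: z = -0.8489 + -0.9370i, |z|^2 = 1.5986
Iter 2: z = -1.0062 + 0.6538i, |z|^2 = 1.4400
Iter 3: z = -0.2638 + -2.2528i, |z|^2 = 5.1447
Escaped at iteration 3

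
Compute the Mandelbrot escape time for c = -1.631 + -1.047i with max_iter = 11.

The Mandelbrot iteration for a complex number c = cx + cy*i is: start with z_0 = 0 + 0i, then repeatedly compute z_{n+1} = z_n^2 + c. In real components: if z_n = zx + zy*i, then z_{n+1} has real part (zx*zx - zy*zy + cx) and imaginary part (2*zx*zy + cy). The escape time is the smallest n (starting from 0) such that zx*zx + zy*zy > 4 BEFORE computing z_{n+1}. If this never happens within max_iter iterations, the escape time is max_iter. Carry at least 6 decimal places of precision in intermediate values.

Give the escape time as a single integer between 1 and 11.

z_0 = 0 + 0i, c = -1.6310 + -1.0470i
Iter 1: z = -1.6310 + -1.0470i, |z|^2 = 3.7564
Iter 2: z = -0.0670 + 2.3683i, |z|^2 = 5.6134
Escaped at iteration 2

Answer: 2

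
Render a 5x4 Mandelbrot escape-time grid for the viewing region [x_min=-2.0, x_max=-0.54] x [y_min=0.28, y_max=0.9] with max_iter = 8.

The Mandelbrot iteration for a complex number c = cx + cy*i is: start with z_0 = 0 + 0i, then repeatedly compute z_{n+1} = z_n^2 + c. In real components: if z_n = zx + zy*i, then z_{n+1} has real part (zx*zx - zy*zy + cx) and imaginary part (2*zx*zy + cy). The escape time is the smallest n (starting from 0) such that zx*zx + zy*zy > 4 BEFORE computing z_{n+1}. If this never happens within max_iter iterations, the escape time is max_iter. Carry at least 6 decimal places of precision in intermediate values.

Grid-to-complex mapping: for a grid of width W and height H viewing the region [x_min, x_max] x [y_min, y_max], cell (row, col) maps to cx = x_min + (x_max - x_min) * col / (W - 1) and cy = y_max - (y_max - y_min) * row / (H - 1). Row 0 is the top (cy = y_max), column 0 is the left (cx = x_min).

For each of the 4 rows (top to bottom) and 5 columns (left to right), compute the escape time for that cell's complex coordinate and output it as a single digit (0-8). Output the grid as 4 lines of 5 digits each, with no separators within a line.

Answer: 12334
13348
13458
14888

Derivation:
(row=0, col=0): c = -2.0000 + 0.9000i → escape time 1
(row=0, col=1): c = -1.6350 + 0.9000i → escape time 2
(row=0, col=2): c = -1.2700 + 0.9000i → escape time 3
(row=0, col=3): c = -0.9050 + 0.9000i → escape time 3
(row=0, col=4): c = -0.5400 + 0.9000i → escape time 4
(row=1, col=0): c = -2.0000 + 0.6933i → escape time 1
(row=1, col=1): c = -1.6350 + 0.6933i → escape time 3
(row=1, col=2): c = -1.2700 + 0.6933i → escape time 3
(row=1, col=3): c = -0.9050 + 0.6933i → escape time 4
(row=1, col=4): c = -0.5400 + 0.6933i → escape time 8
(row=2, col=0): c = -2.0000 + 0.4867i → escape time 1
(row=2, col=1): c = -1.6350 + 0.4867i → escape time 3
(row=2, col=2): c = -1.2700 + 0.4867i → escape time 4
(row=2, col=3): c = -0.9050 + 0.4867i → escape time 5
(row=2, col=4): c = -0.5400 + 0.4867i → escape time 8
(row=3, col=0): c = -2.0000 + 0.2800i → escape time 1
(row=3, col=1): c = -1.6350 + 0.2800i → escape time 4
(row=3, col=2): c = -1.2700 + 0.2800i → escape time 8
(row=3, col=3): c = -0.9050 + 0.2800i → escape time 8
(row=3, col=4): c = -0.5400 + 0.2800i → escape time 8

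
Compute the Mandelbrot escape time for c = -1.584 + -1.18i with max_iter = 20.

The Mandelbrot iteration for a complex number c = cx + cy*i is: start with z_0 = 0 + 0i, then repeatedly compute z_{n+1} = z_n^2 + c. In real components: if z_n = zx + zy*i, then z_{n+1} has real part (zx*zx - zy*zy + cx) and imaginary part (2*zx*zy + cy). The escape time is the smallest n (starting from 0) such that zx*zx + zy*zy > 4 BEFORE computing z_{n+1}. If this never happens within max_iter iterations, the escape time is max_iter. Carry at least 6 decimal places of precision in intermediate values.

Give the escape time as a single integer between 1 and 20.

z_0 = 0 + 0i, c = -1.5840 + -1.1800i
Iter 1: z = -1.5840 + -1.1800i, |z|^2 = 3.9015
Iter 2: z = -0.4673 + 2.5582i, |z|^2 = 6.7630
Escaped at iteration 2

Answer: 2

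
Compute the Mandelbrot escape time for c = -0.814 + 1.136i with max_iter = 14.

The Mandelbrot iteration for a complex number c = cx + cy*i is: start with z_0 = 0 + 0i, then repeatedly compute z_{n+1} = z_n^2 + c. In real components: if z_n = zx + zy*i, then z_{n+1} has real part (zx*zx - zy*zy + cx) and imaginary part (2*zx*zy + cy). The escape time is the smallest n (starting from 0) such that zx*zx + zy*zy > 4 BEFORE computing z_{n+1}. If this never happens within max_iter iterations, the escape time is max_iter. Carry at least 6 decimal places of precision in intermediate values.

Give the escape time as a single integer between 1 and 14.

Answer: 3

Derivation:
z_0 = 0 + 0i, c = -0.8140 + 1.1360i
Iter 1: z = -0.8140 + 1.1360i, |z|^2 = 1.9531
Iter 2: z = -1.4419 + -0.7134i, |z|^2 = 2.5880
Iter 3: z = 0.7561 + 3.1933i, |z|^2 = 10.7691
Escaped at iteration 3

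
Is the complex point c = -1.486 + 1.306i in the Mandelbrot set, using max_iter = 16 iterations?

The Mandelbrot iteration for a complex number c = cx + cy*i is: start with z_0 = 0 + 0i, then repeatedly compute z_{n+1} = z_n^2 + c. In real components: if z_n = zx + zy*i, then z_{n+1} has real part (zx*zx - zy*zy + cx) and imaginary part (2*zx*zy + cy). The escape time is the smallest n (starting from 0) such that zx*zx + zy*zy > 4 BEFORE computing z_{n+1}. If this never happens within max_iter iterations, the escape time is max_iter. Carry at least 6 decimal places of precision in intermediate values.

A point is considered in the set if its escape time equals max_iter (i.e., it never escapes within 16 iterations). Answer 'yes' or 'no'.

z_0 = 0 + 0i, c = -1.4860 + 1.3060i
Iter 1: z = -1.4860 + 1.3060i, |z|^2 = 3.9138
Iter 2: z = -0.9834 + -2.5754i, |z|^2 = 7.6000
Escaped at iteration 2

Answer: no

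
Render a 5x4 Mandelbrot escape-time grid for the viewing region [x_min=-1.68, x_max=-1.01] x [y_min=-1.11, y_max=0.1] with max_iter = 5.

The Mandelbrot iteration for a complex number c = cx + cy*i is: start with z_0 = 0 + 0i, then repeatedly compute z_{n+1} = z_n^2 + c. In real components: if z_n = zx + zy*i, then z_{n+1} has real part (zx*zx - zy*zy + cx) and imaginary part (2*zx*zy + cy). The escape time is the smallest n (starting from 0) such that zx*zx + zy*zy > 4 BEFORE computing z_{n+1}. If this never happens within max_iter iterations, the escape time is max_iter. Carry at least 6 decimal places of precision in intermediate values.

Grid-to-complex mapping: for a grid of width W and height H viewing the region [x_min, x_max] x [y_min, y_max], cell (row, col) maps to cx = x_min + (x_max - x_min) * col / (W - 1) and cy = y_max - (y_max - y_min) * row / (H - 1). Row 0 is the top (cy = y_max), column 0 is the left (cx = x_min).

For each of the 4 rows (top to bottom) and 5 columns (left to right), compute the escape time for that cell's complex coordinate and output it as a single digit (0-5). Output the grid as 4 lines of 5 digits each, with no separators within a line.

Answer: 55555
45555
33334
12233

Derivation:
(row=0, col=0): c = -1.6800 + 0.1000i → escape time 5
(row=0, col=1): c = -1.5125 + 0.1000i → escape time 5
(row=0, col=2): c = -1.3450 + 0.1000i → escape time 5
(row=0, col=3): c = -1.1775 + 0.1000i → escape time 5
(row=0, col=4): c = -1.0100 + 0.1000i → escape time 5
(row=1, col=0): c = -1.6800 + -0.3033i → escape time 4
(row=1, col=1): c = -1.5125 + -0.3033i → escape time 5
(row=1, col=2): c = -1.3450 + -0.3033i → escape time 5
(row=1, col=3): c = -1.1775 + -0.3033i → escape time 5
(row=1, col=4): c = -1.0100 + -0.3033i → escape time 5
(row=2, col=0): c = -1.6800 + -0.7067i → escape time 3
(row=2, col=1): c = -1.5125 + -0.7067i → escape time 3
(row=2, col=2): c = -1.3450 + -0.7067i → escape time 3
(row=2, col=3): c = -1.1775 + -0.7067i → escape time 3
(row=2, col=4): c = -1.0100 + -0.7067i → escape time 4
(row=3, col=0): c = -1.6800 + -1.1100i → escape time 1
(row=3, col=1): c = -1.5125 + -1.1100i → escape time 2
(row=3, col=2): c = -1.3450 + -1.1100i → escape time 2
(row=3, col=3): c = -1.1775 + -1.1100i → escape time 3
(row=3, col=4): c = -1.0100 + -1.1100i → escape time 3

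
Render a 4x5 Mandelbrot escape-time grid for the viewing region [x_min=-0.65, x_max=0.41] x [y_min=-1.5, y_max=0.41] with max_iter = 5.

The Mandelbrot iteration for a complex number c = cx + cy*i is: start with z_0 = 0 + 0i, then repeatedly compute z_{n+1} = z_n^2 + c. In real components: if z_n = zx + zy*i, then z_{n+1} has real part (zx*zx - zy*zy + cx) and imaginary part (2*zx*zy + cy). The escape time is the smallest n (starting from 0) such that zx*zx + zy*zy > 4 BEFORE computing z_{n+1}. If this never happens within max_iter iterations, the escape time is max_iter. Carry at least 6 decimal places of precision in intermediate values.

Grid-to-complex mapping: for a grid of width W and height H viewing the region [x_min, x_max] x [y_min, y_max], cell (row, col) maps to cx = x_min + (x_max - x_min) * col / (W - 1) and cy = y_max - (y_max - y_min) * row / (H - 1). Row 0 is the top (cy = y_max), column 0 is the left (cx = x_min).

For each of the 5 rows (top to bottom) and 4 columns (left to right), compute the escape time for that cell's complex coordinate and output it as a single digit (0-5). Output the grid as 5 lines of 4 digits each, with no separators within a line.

Answer: 5555
5555
5555
3543
2222

Derivation:
(row=0, col=0): c = -0.6500 + 0.4100i → escape time 5
(row=0, col=1): c = -0.2967 + 0.4100i → escape time 5
(row=0, col=2): c = 0.0567 + 0.4100i → escape time 5
(row=0, col=3): c = 0.4100 + 0.4100i → escape time 5
(row=1, col=0): c = -0.6500 + -0.0675i → escape time 5
(row=1, col=1): c = -0.2967 + -0.0675i → escape time 5
(row=1, col=2): c = 0.0567 + -0.0675i → escape time 5
(row=1, col=3): c = 0.4100 + -0.0675i → escape time 5
(row=2, col=0): c = -0.6500 + -0.5450i → escape time 5
(row=2, col=1): c = -0.2967 + -0.5450i → escape time 5
(row=2, col=2): c = 0.0567 + -0.5450i → escape time 5
(row=2, col=3): c = 0.4100 + -0.5450i → escape time 5
(row=3, col=0): c = -0.6500 + -1.0225i → escape time 3
(row=3, col=1): c = -0.2967 + -1.0225i → escape time 5
(row=3, col=2): c = 0.0567 + -1.0225i → escape time 4
(row=3, col=3): c = 0.4100 + -1.0225i → escape time 3
(row=4, col=0): c = -0.6500 + -1.5000i → escape time 2
(row=4, col=1): c = -0.2967 + -1.5000i → escape time 2
(row=4, col=2): c = 0.0567 + -1.5000i → escape time 2
(row=4, col=3): c = 0.4100 + -1.5000i → escape time 2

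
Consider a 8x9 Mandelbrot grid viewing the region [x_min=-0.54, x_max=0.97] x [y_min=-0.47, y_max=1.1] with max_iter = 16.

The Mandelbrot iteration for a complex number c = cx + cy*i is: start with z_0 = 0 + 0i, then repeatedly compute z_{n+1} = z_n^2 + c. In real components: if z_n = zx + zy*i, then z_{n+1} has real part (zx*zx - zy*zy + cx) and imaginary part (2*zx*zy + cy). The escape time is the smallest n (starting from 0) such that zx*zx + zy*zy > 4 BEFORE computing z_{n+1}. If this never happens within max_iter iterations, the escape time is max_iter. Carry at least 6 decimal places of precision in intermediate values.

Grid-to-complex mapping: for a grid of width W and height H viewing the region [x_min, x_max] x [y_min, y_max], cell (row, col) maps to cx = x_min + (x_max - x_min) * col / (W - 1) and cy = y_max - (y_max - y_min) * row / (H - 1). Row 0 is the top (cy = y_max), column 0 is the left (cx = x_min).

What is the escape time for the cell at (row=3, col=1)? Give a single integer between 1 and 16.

Answer: 16

Derivation:
z_0 = 0 + 0i, c = -0.3243 + 0.5113i
Iter 1: z = -0.3243 + 0.5113i, |z|^2 = 0.3665
Iter 2: z = -0.4805 + 0.1797i, |z|^2 = 0.2632
Iter 3: z = -0.1257 + 0.3386i, |z|^2 = 0.1304
Iter 4: z = -0.4231 + 0.4261i, |z|^2 = 0.3606
Iter 5: z = -0.3268 + 0.1506i, |z|^2 = 0.1295
Iter 6: z = -0.2401 + 0.4128i, |z|^2 = 0.2281
Iter 7: z = -0.4370 + 0.3130i, |z|^2 = 0.2889
Iter 8: z = -0.2313 + 0.2377i, |z|^2 = 0.1100
Iter 9: z = -0.3273 + 0.4013i, |z|^2 = 0.2682
Iter 10: z = -0.3782 + 0.2486i, |z|^2 = 0.2048
Iter 11: z = -0.2430 + 0.3232i, |z|^2 = 0.1635
Iter 12: z = -0.3697 + 0.3541i, |z|^2 = 0.2621
Iter 13: z = -0.3130 + 0.2494i, |z|^2 = 0.1602
Iter 14: z = -0.2885 + 0.3551i, |z|^2 = 0.2093
Iter 15: z = -0.3672 + 0.3063i, |z|^2 = 0.2287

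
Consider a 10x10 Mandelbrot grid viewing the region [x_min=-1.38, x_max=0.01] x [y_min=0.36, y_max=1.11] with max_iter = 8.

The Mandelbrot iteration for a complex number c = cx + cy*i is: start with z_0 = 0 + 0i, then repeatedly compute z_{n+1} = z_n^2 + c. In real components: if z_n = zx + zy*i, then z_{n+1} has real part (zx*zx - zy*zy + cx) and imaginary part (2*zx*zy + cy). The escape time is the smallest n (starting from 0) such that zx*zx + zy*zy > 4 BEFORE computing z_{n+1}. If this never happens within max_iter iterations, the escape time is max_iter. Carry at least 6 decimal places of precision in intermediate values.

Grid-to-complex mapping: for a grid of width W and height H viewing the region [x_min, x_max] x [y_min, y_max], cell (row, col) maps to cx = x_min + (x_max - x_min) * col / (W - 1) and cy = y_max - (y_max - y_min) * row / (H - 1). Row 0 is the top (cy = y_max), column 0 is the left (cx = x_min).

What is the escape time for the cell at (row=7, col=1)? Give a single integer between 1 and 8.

Answer: 4

Derivation:
z_0 = 0 + 0i, c = -1.2256 + 0.5267i
Iter 1: z = -1.2256 + 0.5267i, |z|^2 = 1.7794
Iter 2: z = -0.0009 + -0.7643i, |z|^2 = 0.5841
Iter 3: z = -1.8096 + 0.5281i, |z|^2 = 3.5537
Iter 4: z = 1.7703 + -1.3847i, |z|^2 = 5.0515
Escaped at iteration 4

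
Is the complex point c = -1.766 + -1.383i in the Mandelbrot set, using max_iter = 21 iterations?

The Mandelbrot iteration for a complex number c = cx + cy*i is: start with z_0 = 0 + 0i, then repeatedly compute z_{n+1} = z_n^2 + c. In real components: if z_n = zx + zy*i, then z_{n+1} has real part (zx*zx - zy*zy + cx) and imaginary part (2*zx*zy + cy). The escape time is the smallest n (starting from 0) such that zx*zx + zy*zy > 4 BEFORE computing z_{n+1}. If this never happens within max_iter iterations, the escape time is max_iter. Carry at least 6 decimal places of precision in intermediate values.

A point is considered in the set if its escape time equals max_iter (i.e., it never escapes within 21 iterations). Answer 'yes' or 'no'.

z_0 = 0 + 0i, c = -1.7660 + -1.3830i
Iter 1: z = -1.7660 + -1.3830i, |z|^2 = 5.0314
Escaped at iteration 1

Answer: no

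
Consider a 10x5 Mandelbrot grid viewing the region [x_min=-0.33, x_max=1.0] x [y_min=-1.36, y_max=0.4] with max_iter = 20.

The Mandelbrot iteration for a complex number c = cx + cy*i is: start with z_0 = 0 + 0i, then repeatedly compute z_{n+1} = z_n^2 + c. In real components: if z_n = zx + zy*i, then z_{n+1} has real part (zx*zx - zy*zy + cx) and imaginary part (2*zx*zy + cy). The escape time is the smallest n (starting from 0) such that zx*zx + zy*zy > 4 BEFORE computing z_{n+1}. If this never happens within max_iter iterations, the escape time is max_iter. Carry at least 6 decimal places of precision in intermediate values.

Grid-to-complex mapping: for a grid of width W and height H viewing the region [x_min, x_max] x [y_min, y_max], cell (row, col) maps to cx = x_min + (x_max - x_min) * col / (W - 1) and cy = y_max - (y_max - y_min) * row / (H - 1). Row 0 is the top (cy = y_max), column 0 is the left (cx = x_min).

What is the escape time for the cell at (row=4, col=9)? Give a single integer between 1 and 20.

z_0 = 0 + 0i, c = 1.0000 + -1.3600i
Iter 1: z = 1.0000 + -1.3600i, |z|^2 = 2.8496
Iter 2: z = 0.1504 + -4.0800i, |z|^2 = 16.6690
Escaped at iteration 2

Answer: 2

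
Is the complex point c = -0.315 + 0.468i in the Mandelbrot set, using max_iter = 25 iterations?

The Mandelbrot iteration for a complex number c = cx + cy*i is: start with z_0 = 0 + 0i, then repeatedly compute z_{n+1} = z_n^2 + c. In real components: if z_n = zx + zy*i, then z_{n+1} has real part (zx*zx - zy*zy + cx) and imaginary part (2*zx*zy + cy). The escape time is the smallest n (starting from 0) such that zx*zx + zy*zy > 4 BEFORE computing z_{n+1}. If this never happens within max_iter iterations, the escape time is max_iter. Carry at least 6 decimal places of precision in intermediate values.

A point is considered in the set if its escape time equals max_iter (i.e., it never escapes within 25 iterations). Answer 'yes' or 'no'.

Answer: yes

Derivation:
z_0 = 0 + 0i, c = -0.3150 + 0.4680i
Iter 1: z = -0.3150 + 0.4680i, |z|^2 = 0.3182
Iter 2: z = -0.4348 + 0.1732i, |z|^2 = 0.2190
Iter 3: z = -0.1559 + 0.3174i, |z|^2 = 0.1251
Iter 4: z = -0.3914 + 0.3690i, |z|^2 = 0.2894
Iter 5: z = -0.2979 + 0.1791i, |z|^2 = 0.1208
Iter 6: z = -0.2583 + 0.3613i, |z|^2 = 0.1972
Iter 7: z = -0.3788 + 0.2814i, |z|^2 = 0.2226
Iter 8: z = -0.2507 + 0.2548i, |z|^2 = 0.1278
Iter 9: z = -0.3171 + 0.3402i, |z|^2 = 0.2163
Iter 10: z = -0.3302 + 0.2522i, |z|^2 = 0.1726
Iter 11: z = -0.2696 + 0.3014i, |z|^2 = 0.1635
Iter 12: z = -0.3332 + 0.3055i, |z|^2 = 0.2043
Iter 13: z = -0.2973 + 0.2644i, |z|^2 = 0.1583
Iter 14: z = -0.2965 + 0.3108i, |z|^2 = 0.1845
Iter 15: z = -0.3236 + 0.2837i, |z|^2 = 0.1852
Iter 16: z = -0.2907 + 0.2844i, |z|^2 = 0.1654
Iter 17: z = -0.3113 + 0.3026i, |z|^2 = 0.1885
Iter 18: z = -0.3097 + 0.2796i, |z|^2 = 0.1740
Iter 19: z = -0.2973 + 0.2949i, |z|^2 = 0.1753
Iter 20: z = -0.3136 + 0.2927i, |z|^2 = 0.1840
Iter 21: z = -0.3023 + 0.2844i, |z|^2 = 0.1723
Iter 22: z = -0.3045 + 0.2960i, |z|^2 = 0.1803
Iter 23: z = -0.3099 + 0.2877i, |z|^2 = 0.1788
Iter 24: z = -0.3017 + 0.2897i, |z|^2 = 0.1750
Did not escape in 25 iterations → in set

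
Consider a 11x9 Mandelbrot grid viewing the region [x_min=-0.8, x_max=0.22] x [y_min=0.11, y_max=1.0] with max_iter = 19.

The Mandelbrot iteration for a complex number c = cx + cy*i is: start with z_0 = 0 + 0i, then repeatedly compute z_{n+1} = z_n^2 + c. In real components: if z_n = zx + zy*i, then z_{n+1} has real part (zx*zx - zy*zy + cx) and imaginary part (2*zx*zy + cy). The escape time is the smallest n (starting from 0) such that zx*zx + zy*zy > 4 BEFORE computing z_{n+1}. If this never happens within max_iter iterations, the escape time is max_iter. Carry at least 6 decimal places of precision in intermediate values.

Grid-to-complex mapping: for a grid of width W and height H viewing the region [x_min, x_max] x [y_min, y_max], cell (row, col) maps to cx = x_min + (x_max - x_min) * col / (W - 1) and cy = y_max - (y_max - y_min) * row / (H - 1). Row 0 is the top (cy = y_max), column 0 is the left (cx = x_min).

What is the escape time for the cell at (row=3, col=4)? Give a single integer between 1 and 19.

Answer: 16

Derivation:
z_0 = 0 + 0i, c = -0.3920 + 0.6663i
Iter 1: z = -0.3920 + 0.6663i, |z|^2 = 0.5976
Iter 2: z = -0.6822 + 0.1439i, |z|^2 = 0.4861
Iter 3: z = 0.0527 + 0.4699i, |z|^2 = 0.2236
Iter 4: z = -0.6100 + 0.7158i, |z|^2 = 0.8845
Iter 5: z = -0.5322 + -0.2070i, |z|^2 = 0.3261
Iter 6: z = -0.1516 + 0.8866i, |z|^2 = 0.8091
Iter 7: z = -1.1552 + 0.3974i, |z|^2 = 1.4924
Iter 8: z = 0.7845 + -0.2520i, |z|^2 = 0.6789
Iter 9: z = 0.1599 + 0.2709i, |z|^2 = 0.0990
Iter 10: z = -0.4398 + 0.7529i, |z|^2 = 0.7603
Iter 11: z = -0.7654 + 0.0039i, |z|^2 = 0.5858
Iter 12: z = 0.1938 + 0.6602i, |z|^2 = 0.4734
Iter 13: z = -0.7903 + 0.9221i, |z|^2 = 1.4749
Iter 14: z = -0.6177 + -0.7913i, |z|^2 = 1.0078
Iter 15: z = -0.6366 + 1.6439i, |z|^2 = 3.1076
Iter 16: z = -2.6890 + -1.4268i, |z|^2 = 9.2665
Escaped at iteration 16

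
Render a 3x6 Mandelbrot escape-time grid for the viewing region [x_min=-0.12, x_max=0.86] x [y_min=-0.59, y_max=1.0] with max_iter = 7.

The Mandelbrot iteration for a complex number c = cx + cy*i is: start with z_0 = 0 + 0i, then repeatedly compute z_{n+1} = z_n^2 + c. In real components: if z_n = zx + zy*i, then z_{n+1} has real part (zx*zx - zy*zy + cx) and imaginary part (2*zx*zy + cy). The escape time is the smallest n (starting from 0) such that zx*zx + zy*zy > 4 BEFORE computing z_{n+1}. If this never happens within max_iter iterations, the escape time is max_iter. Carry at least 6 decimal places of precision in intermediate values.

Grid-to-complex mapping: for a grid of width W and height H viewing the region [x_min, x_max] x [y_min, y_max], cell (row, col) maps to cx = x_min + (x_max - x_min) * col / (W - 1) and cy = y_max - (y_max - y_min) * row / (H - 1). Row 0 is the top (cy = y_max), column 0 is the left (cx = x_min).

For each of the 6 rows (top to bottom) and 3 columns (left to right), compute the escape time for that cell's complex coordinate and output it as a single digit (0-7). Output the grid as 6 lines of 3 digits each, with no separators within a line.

Answer: 732
772
773
773
773
772

Derivation:
(row=0, col=0): c = -0.1200 + 1.0000i → escape time 7
(row=0, col=1): c = 0.3700 + 1.0000i → escape time 3
(row=0, col=2): c = 0.8600 + 1.0000i → escape time 2
(row=1, col=0): c = -0.1200 + 0.6820i → escape time 7
(row=1, col=1): c = 0.3700 + 0.6820i → escape time 7
(row=1, col=2): c = 0.8600 + 0.6820i → escape time 2
(row=2, col=0): c = -0.1200 + 0.3640i → escape time 7
(row=2, col=1): c = 0.3700 + 0.3640i → escape time 7
(row=2, col=2): c = 0.8600 + 0.3640i → escape time 3
(row=3, col=0): c = -0.1200 + 0.0460i → escape time 7
(row=3, col=1): c = 0.3700 + 0.0460i → escape time 7
(row=3, col=2): c = 0.8600 + 0.0460i → escape time 3
(row=4, col=0): c = -0.1200 + -0.2720i → escape time 7
(row=4, col=1): c = 0.3700 + -0.2720i → escape time 7
(row=4, col=2): c = 0.8600 + -0.2720i → escape time 3
(row=5, col=0): c = -0.1200 + -0.5900i → escape time 7
(row=5, col=1): c = 0.3700 + -0.5900i → escape time 7
(row=5, col=2): c = 0.8600 + -0.5900i → escape time 2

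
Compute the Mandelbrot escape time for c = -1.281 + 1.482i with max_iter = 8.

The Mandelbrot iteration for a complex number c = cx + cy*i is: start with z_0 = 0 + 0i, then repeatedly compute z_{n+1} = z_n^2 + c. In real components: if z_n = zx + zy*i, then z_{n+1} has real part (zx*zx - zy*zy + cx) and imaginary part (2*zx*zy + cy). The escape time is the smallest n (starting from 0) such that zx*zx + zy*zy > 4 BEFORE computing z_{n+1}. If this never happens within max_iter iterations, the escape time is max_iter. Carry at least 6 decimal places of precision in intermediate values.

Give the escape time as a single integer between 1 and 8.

z_0 = 0 + 0i, c = -1.2810 + 1.4820i
Iter 1: z = -1.2810 + 1.4820i, |z|^2 = 3.8373
Iter 2: z = -1.8364 + -2.3149i, |z|^2 = 8.7309
Escaped at iteration 2

Answer: 2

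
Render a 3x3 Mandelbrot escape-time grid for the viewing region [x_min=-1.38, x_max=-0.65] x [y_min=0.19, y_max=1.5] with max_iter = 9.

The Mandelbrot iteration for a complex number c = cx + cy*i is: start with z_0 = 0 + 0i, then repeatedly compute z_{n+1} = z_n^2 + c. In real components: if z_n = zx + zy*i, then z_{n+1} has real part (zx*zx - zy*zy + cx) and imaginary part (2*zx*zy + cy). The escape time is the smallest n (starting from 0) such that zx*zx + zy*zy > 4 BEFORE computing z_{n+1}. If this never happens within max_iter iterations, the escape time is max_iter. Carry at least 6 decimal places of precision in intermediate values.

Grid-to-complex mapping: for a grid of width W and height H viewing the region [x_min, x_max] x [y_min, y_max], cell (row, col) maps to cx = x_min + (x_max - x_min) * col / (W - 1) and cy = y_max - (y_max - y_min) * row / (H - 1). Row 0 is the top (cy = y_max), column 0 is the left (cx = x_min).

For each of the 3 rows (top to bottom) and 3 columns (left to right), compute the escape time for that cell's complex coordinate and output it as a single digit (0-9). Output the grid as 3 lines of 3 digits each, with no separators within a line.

(row=0, col=0): c = -1.3800 + 1.5000i → escape time 1
(row=0, col=1): c = -1.0150 + 1.5000i → escape time 2
(row=0, col=2): c = -0.6500 + 1.5000i → escape time 2
(row=1, col=0): c = -1.3800 + 0.8450i → escape time 3
(row=1, col=1): c = -1.0150 + 0.8450i → escape time 3
(row=1, col=2): c = -0.6500 + 0.8450i → escape time 4
(row=2, col=0): c = -1.3800 + 0.1900i → escape time 7
(row=2, col=1): c = -1.0150 + 0.1900i → escape time 9
(row=2, col=2): c = -0.6500 + 0.1900i → escape time 9

Answer: 122
334
799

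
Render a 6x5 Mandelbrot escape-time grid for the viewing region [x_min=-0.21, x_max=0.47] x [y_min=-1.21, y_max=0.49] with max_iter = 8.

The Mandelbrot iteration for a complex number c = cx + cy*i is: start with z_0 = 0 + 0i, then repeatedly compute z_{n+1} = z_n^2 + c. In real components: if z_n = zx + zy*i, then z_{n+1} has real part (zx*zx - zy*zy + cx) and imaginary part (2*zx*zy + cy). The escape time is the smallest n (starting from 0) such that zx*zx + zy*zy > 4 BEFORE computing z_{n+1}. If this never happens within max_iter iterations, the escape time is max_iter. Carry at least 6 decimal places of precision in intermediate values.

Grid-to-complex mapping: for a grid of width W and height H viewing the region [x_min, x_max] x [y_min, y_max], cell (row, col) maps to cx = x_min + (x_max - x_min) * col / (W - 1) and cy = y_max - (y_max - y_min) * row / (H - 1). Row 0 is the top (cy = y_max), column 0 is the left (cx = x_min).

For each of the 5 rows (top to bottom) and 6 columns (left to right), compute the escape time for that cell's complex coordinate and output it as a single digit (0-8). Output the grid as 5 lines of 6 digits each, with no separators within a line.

Answer: 888885
888885
888888
887543
333222

Derivation:
(row=0, col=0): c = -0.2100 + 0.4900i → escape time 8
(row=0, col=1): c = -0.0740 + 0.4900i → escape time 8
(row=0, col=2): c = 0.0620 + 0.4900i → escape time 8
(row=0, col=3): c = 0.1980 + 0.4900i → escape time 8
(row=0, col=4): c = 0.3340 + 0.4900i → escape time 8
(row=0, col=5): c = 0.4700 + 0.4900i → escape time 5
(row=1, col=0): c = -0.2100 + 0.0650i → escape time 8
(row=1, col=1): c = -0.0740 + 0.0650i → escape time 8
(row=1, col=2): c = 0.0620 + 0.0650i → escape time 8
(row=1, col=3): c = 0.1980 + 0.0650i → escape time 8
(row=1, col=4): c = 0.3340 + 0.0650i → escape time 8
(row=1, col=5): c = 0.4700 + 0.0650i → escape time 5
(row=2, col=0): c = -0.2100 + -0.3600i → escape time 8
(row=2, col=1): c = -0.0740 + -0.3600i → escape time 8
(row=2, col=2): c = 0.0620 + -0.3600i → escape time 8
(row=2, col=3): c = 0.1980 + -0.3600i → escape time 8
(row=2, col=4): c = 0.3340 + -0.3600i → escape time 8
(row=2, col=5): c = 0.4700 + -0.3600i → escape time 8
(row=3, col=0): c = -0.2100 + -0.7850i → escape time 8
(row=3, col=1): c = -0.0740 + -0.7850i → escape time 8
(row=3, col=2): c = 0.0620 + -0.7850i → escape time 7
(row=3, col=3): c = 0.1980 + -0.7850i → escape time 5
(row=3, col=4): c = 0.3340 + -0.7850i → escape time 4
(row=3, col=5): c = 0.4700 + -0.7850i → escape time 3
(row=4, col=0): c = -0.2100 + -1.2100i → escape time 3
(row=4, col=1): c = -0.0740 + -1.2100i → escape time 3
(row=4, col=2): c = 0.0620 + -1.2100i → escape time 3
(row=4, col=3): c = 0.1980 + -1.2100i → escape time 2
(row=4, col=4): c = 0.3340 + -1.2100i → escape time 2
(row=4, col=5): c = 0.4700 + -1.2100i → escape time 2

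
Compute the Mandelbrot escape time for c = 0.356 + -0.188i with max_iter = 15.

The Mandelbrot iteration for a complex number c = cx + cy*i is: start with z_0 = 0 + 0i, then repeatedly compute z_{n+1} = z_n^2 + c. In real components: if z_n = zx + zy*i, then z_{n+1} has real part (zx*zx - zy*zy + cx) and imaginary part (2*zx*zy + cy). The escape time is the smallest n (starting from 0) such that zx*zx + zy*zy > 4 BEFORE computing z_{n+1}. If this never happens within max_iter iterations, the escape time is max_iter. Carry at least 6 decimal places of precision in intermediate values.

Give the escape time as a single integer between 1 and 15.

Answer: 15

Derivation:
z_0 = 0 + 0i, c = 0.3560 + -0.1880i
Iter 1: z = 0.3560 + -0.1880i, |z|^2 = 0.1621
Iter 2: z = 0.4474 + -0.3219i, |z|^2 = 0.3038
Iter 3: z = 0.4526 + -0.4760i, |z|^2 = 0.4314
Iter 4: z = 0.3343 + -0.6188i, |z|^2 = 0.4947
Iter 5: z = 0.0848 + -0.6017i, |z|^2 = 0.3692
Iter 6: z = 0.0012 + -0.2900i, |z|^2 = 0.0841
Iter 7: z = 0.2719 + -0.1887i, |z|^2 = 0.1095
Iter 8: z = 0.3943 + -0.2906i, |z|^2 = 0.2399
Iter 9: z = 0.4271 + -0.4172i, |z|^2 = 0.3564
Iter 10: z = 0.3643 + -0.5443i, |z|^2 = 0.4290
Iter 11: z = 0.1925 + -0.5846i, |z|^2 = 0.3788
Iter 12: z = 0.0513 + -0.4130i, |z|^2 = 0.1732
Iter 13: z = 0.1880 + -0.2303i, |z|^2 = 0.0884
Iter 14: z = 0.3383 + -0.2746i, |z|^2 = 0.1899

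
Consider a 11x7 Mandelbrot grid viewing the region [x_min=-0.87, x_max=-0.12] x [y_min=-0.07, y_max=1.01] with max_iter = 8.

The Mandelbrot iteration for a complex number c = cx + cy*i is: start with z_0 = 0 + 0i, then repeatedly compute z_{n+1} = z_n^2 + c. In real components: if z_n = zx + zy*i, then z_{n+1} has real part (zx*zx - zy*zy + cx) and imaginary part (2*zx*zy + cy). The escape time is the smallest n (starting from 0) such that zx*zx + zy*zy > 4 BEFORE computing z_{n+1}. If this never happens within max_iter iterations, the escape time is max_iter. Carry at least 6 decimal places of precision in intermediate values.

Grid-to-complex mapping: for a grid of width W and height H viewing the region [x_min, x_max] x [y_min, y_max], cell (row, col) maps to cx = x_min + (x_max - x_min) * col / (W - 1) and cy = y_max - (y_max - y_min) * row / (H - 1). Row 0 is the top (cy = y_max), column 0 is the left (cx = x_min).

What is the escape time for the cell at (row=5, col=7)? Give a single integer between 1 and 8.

z_0 = 0 + 0i, c = -0.3450 + 0.1100i
Iter 1: z = -0.3450 + 0.1100i, |z|^2 = 0.1311
Iter 2: z = -0.2381 + 0.0341i, |z|^2 = 0.0578
Iter 3: z = -0.2895 + 0.0938i, |z|^2 = 0.0926
Iter 4: z = -0.2700 + 0.0557i, |z|^2 = 0.0760
Iter 5: z = -0.2752 + 0.0799i, |z|^2 = 0.0821
Iter 6: z = -0.2756 + 0.0660i, |z|^2 = 0.0803
Iter 7: z = -0.2734 + 0.0736i, |z|^2 = 0.0802

Answer: 8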